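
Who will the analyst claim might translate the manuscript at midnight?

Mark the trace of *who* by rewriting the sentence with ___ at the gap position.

Pre-movement form: The analyst will claim who might translate the manuscript at midnight.
'who' is the subject of the clause embedded under 'claim'. The gap is right after 'claim'.

Who will the analyst claim ___ might translate the manuscript at midnight?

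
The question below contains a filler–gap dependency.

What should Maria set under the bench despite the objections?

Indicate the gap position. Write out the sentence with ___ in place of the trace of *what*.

What should Maria set ___ under the bench despite the objections?

Pre-movement form: Maria should set what under the bench despite the objections.
'what' is the direct object of 'set'. The gap is right after 'set'.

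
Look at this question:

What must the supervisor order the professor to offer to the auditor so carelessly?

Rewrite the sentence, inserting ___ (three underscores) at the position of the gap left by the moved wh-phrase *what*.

Underlying clause: The supervisor must order the professor to offer what to the auditor so carelessly.
'what' functions as the direct object of 'offer'. The gap is right after 'offer'.

What must the supervisor order the professor to offer ___ to the auditor so carelessly?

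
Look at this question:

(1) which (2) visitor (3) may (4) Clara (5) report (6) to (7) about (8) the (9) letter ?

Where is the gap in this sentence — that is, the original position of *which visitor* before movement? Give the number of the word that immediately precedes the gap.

Underlying clause: Clara may report to which visitor about the letter.
The filler 'which visitor' is interpreted as the object of the preposition 'to'. Fronting leaves a gap immediately after 'to':
Which visitor may Clara report to ___ about the letter?
'to' is word 6.

6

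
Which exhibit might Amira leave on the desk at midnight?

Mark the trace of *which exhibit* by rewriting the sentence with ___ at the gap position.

Which exhibit might Amira leave ___ on the desk at midnight?

Before movement: Amira might leave which exhibit on the desk at midnight.
'which exhibit' functions as the direct object of 'leave'. The gap is right after 'leave'.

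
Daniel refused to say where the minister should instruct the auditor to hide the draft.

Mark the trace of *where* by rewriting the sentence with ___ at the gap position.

Daniel refused to say where the minister should instruct the auditor to hide the draft ___.

Pre-movement form: The minister should instruct the auditor to hide the draft where.
'where' functions as the locative complement of 'hide'. The gap is right after 'draft'.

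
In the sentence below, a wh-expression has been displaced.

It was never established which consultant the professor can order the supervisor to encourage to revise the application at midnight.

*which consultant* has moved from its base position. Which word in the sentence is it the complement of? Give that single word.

Underlying clause: The professor can order the supervisor to encourage which consultant to revise the application at midnight.
'which consultant' is the direct object of 'encourage'. It moves to the left edge, and the trace sits right after 'encourage':
It was never established which consultant the professor can order the supervisor to encourage ___ to revise the application at midnight.

encourage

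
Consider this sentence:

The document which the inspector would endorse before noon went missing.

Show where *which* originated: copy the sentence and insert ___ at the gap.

'which' functions as the direct object of 'endorse'. The gap is right after 'endorse'.

The document which the inspector would endorse ___ before noon went missing.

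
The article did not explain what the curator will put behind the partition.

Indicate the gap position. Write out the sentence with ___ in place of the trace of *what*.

The article did not explain what the curator will put ___ behind the partition.

Underlying clause: The curator will put what behind the partition.
'what' is the direct object of 'put'. The gap is right after 'put'.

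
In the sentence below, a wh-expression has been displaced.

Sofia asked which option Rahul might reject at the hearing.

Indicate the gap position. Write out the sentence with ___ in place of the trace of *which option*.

Sofia asked which option Rahul might reject ___ at the hearing.

Pre-movement form: Rahul might reject which option at the hearing.
'which option' functions as the direct object of 'reject'. The gap is right after 'reject'.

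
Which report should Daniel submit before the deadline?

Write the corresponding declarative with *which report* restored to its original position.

'which report' functions as the direct object of 'submit'. Wh-movement fronts it, leaving a gap right after 'submit':
Which report should Daniel submit ___ before the deadline?

Daniel should submit which report before the deadline.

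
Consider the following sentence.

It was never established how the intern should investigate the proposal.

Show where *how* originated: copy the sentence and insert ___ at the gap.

It was never established how the intern should investigate the proposal ___.

In situ: The intern should investigate the proposal how.
'how' is the manner adjunct. The gap is right after 'proposal'.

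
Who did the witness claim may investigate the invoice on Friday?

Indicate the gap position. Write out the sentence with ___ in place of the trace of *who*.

Underlying clause: The witness did claim who may investigate the invoice on Friday.
'who' functions as the subject of the clause embedded under 'claim'. The gap is right after 'claim'.

Who did the witness claim ___ may investigate the invoice on Friday?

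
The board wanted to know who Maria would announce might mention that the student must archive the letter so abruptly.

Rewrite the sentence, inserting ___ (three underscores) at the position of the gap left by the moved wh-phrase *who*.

Before movement: Maria would announce who might mention that the student must archive the letter so abruptly.
The filler 'who' is interpreted as the subject of the clause embedded under 'announce'. The gap is right after 'announce'.

The board wanted to know who Maria would announce ___ might mention that the student must archive the letter so abruptly.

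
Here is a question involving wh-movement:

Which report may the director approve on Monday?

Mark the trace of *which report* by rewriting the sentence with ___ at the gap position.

Which report may the director approve ___ on Monday?

Pre-movement form: The director may approve which report on Monday.
'which report' functions as the direct object of 'approve'. The gap is right after 'approve'.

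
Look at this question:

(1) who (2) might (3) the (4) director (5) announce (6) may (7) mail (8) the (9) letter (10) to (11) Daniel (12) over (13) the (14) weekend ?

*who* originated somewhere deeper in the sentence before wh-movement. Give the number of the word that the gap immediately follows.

5

Before movement: The director might announce who may mail the letter to Daniel over the weekend.
'who' is the subject of the clause embedded under 'announce'. Wh-movement fronts it, leaving a gap right after 'announce':
Who might the director announce ___ may mail the letter to Daniel over the weekend?
'announce' is word 5.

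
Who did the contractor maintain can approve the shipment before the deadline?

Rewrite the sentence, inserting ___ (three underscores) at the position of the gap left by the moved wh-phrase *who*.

Underlying clause: The contractor did maintain who can approve the shipment before the deadline.
'who' is the subject of the clause embedded under 'maintain'. The gap is right after 'maintain'.

Who did the contractor maintain ___ can approve the shipment before the deadline?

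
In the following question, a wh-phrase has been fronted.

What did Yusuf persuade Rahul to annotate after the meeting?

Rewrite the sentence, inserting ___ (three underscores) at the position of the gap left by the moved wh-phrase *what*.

What did Yusuf persuade Rahul to annotate ___ after the meeting?

Underlying clause: Yusuf did persuade Rahul to annotate what after the meeting.
The filler 'what' is interpreted as the direct object of 'annotate'. The gap is right after 'annotate'.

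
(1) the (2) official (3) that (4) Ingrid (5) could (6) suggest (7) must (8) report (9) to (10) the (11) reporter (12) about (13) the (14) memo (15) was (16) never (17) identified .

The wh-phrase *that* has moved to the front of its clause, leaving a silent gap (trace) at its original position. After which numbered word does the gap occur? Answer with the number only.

6

'that' is the subject of the clause embedded under 'suggest'. Fronting leaves a gap immediately after 'suggest':
The official that Ingrid could suggest ___ must report to the reporter about the memo was never identified.
'suggest' is word 6.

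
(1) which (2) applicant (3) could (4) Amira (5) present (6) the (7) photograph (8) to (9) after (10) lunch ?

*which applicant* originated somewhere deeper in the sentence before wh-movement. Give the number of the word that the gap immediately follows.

8

Before movement: Amira could present the photograph to which applicant after lunch.
'which applicant' is the object of the preposition 'to' (recipient of 'present'). Wh-movement fronts it, leaving a gap right after 'to':
Which applicant could Amira present the photograph to ___ after lunch?
'to' is word 8.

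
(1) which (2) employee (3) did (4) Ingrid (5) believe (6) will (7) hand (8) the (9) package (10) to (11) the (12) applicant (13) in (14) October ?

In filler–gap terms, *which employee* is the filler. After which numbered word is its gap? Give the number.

Before movement: Ingrid did believe which employee will hand the package to the applicant in October.
The filler 'which employee' is interpreted as the subject of the clause embedded under 'believe'. Fronting leaves a gap immediately after 'believe':
Which employee did Ingrid believe ___ will hand the package to the applicant in October?
'believe' is word 5.

5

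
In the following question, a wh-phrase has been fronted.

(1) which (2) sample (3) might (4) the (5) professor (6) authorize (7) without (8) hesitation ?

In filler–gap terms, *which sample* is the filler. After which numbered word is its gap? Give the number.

6

Before movement: The professor might authorize which sample without hesitation.
'which sample' is the direct object of 'authorize'. Fronting leaves a gap immediately after 'authorize':
Which sample might the professor authorize ___ without hesitation?
'authorize' is word 6.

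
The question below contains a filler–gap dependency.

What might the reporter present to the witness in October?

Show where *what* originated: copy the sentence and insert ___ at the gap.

Before movement: The reporter might present what to the witness in October.
'what' functions as the direct object of 'present'. The gap is right after 'present'.

What might the reporter present ___ to the witness in October?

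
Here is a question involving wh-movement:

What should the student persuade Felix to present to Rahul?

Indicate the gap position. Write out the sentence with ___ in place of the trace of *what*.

What should the student persuade Felix to present ___ to Rahul?

Underlying clause: The student should persuade Felix to present what to Rahul.
'what' is the direct object of 'present'. The gap is right after 'present'.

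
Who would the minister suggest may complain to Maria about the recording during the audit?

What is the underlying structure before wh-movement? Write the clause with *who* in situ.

The filler 'who' is interpreted as the subject of the clause embedded under 'suggest'. Wh-movement fronts it, leaving a gap right after 'suggest':
Who would the minister suggest ___ may complain to Maria about the recording during the audit?

The minister would suggest who may complain to Maria about the recording during the audit.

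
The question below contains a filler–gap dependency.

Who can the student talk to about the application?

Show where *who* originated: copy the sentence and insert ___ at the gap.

Before movement: The student can talk to who about the application.
The filler 'who' is interpreted as the object of the preposition 'to'. The gap is right after 'to'.

Who can the student talk to ___ about the application?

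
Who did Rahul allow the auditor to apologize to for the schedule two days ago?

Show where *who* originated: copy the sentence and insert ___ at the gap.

Before movement: Rahul did allow the auditor to apologize to who for the schedule two days ago.
'who' is the object of the preposition 'to'. The gap is right after 'to'.

Who did Rahul allow the auditor to apologize to ___ for the schedule two days ago?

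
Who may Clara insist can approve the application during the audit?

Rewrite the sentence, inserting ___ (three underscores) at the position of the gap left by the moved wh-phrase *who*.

Pre-movement form: Clara may insist who can approve the application during the audit.
'who' is the subject of the clause embedded under 'insist'. The gap is right after 'insist'.

Who may Clara insist ___ can approve the application during the audit?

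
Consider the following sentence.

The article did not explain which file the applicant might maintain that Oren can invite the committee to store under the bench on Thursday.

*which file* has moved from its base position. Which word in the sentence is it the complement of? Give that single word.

Pre-movement form: The applicant might maintain that Oren can invite the committee to store which file under the bench on Thursday.
'which file' is the direct object of 'store'. Fronting leaves a gap immediately after 'store':
The article did not explain which file the applicant might maintain that Oren can invite the committee to store ___ under the bench on Thursday.

store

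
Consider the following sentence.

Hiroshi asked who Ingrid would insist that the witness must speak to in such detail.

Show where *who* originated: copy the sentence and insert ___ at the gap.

In situ: Ingrid would insist that the witness must speak to who in such detail.
'who' is the object of the preposition 'to'. The gap is right after 'to'.

Hiroshi asked who Ingrid would insist that the witness must speak to ___ in such detail.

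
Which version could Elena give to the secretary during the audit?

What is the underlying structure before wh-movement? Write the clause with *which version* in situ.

'which version' is the direct object of 'give'. It moves to the left edge, and the trace sits right after 'give':
Which version could Elena give ___ to the secretary during the audit?

Elena could give which version to the secretary during the audit.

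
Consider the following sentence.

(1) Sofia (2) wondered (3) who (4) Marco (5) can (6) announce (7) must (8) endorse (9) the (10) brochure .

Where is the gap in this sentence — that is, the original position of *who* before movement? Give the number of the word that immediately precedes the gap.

Pre-movement form: Marco can announce who must endorse the brochure.
'who' functions as the subject of the clause embedded under 'announce'. It moves to the left edge, and the trace sits right after 'announce':
Sofia wondered who Marco can announce ___ must endorse the brochure.
'announce' is word 6.

6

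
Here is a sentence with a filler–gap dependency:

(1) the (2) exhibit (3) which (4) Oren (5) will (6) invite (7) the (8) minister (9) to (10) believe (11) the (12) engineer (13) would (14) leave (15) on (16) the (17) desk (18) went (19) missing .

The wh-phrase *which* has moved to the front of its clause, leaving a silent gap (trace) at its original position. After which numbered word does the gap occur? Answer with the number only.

The filler 'which' is interpreted as the direct object of 'leave'. Wh-movement fronts it, leaving a gap right after 'leave':
The exhibit which Oren will invite the minister to believe the engineer would leave ___ on the desk went missing.
'leave' is word 14.

14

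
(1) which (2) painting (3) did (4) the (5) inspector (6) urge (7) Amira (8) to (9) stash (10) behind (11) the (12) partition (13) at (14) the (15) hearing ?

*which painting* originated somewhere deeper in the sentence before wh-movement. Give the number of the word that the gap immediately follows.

9

Underlying clause: The inspector did urge Amira to stash which painting behind the partition at the hearing.
'which painting' functions as the direct object of 'stash'. Wh-movement fronts it, leaving a gap right after 'stash':
Which painting did the inspector urge Amira to stash ___ behind the partition at the hearing?
'stash' is word 9.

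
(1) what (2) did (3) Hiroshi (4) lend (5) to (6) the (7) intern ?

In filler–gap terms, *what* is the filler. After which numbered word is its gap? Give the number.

4

In situ: Hiroshi did lend what to the intern.
The filler 'what' is interpreted as the direct object of 'lend'. Fronting leaves a gap immediately after 'lend':
What did Hiroshi lend ___ to the intern?
'lend' is word 4.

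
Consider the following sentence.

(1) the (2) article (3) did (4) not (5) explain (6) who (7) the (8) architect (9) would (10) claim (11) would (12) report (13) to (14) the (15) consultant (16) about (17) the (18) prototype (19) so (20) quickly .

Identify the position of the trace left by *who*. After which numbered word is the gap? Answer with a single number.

Underlying clause: The architect would claim who would report to the consultant about the prototype so quickly.
'who' is the subject of the clause embedded under 'claim'. It moves to the left edge, and the trace sits right after 'claim':
The article did not explain who the architect would claim ___ would report to the consultant about the prototype so quickly.
'claim' is word 10.

10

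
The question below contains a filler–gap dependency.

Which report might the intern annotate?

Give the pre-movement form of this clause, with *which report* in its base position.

The intern might annotate which report.

'which report' is the direct object of 'annotate'. It moves to the left edge, and the trace sits right after 'annotate':
Which report might the intern annotate ___?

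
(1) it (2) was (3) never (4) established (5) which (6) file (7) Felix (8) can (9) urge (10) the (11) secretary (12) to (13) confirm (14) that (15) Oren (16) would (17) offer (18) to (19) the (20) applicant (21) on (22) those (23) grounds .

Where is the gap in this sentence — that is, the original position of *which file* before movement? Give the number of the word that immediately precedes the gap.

Underlying clause: Felix can urge the secretary to confirm that Oren would offer which file to the applicant on those grounds.
'which file' functions as the direct object of 'offer'. Wh-movement fronts it, leaving a gap right after 'offer':
It was never established which file Felix can urge the secretary to confirm that Oren would offer ___ to the applicant on those grounds.
'offer' is word 17.

17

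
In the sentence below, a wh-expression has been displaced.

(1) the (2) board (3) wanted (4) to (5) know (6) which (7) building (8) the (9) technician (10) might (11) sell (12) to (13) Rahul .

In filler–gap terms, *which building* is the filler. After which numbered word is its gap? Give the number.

11

Before movement: The technician might sell which building to Rahul.
The filler 'which building' is interpreted as the direct object of 'sell'. Wh-movement fronts it, leaving a gap right after 'sell':
The board wanted to know which building the technician might sell ___ to Rahul.
'sell' is word 11.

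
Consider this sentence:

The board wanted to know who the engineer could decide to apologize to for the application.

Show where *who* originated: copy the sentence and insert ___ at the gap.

In situ: The engineer could decide to apologize to who for the application.
'who' is the object of the preposition 'to'. The gap is right after 'to'.

The board wanted to know who the engineer could decide to apologize to ___ for the application.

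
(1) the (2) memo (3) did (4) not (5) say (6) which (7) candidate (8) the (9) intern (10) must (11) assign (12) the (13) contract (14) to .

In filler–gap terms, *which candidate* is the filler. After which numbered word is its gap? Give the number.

14

Underlying clause: The intern must assign the contract to which candidate.
'which candidate' is the object of the preposition 'to' (recipient of 'assign'). Fronting leaves a gap immediately after 'to':
The memo did not say which candidate the intern must assign the contract to ___.
'to' is word 14.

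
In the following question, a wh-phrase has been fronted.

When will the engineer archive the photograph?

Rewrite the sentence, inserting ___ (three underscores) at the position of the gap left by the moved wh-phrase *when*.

When will the engineer archive the photograph ___?

In situ: The engineer will archive the photograph when.
'when' is the temporal adjunct. The gap is right after 'photograph'.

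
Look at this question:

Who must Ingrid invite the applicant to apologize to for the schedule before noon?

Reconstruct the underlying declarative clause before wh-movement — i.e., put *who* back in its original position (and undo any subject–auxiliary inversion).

'who' functions as the object of the preposition 'to'. It moves to the left edge, and the trace sits right after 'to':
Who must Ingrid invite the applicant to apologize to ___ for the schedule before noon?

Ingrid must invite the applicant to apologize to who for the schedule before noon.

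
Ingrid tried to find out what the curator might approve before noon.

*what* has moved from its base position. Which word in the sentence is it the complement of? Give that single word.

approve

In situ: The curator might approve what before noon.
The filler 'what' is interpreted as the direct object of 'approve'. Fronting leaves a gap immediately after 'approve':
Ingrid tried to find out what the curator might approve ___ before noon.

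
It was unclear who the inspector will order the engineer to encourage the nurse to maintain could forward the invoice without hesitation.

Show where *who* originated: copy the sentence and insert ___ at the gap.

Pre-movement form: The inspector will order the engineer to encourage the nurse to maintain who could forward the invoice without hesitation.
'who' functions as the subject of the clause embedded under 'maintain'. The gap is right after 'maintain'.

It was unclear who the inspector will order the engineer to encourage the nurse to maintain ___ could forward the invoice without hesitation.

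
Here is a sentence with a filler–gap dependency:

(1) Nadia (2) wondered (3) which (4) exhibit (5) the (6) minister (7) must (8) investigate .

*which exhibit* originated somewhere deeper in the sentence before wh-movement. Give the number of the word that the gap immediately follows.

8

Underlying clause: The minister must investigate which exhibit.
The filler 'which exhibit' is interpreted as the direct object of 'investigate'. Wh-movement fronts it, leaving a gap right after 'investigate':
Nadia wondered which exhibit the minister must investigate ___.
'investigate' is word 8.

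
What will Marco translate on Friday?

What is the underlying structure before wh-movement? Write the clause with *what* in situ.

Marco will translate what on Friday.

'what' is the direct object of 'translate'. Wh-movement fronts it, leaving a gap right after 'translate':
What will Marco translate ___ on Friday?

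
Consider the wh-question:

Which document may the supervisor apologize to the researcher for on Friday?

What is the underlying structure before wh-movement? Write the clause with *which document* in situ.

'which document' is the object of the preposition 'for'. It moves to the left edge, and the trace sits right after 'for':
Which document may the supervisor apologize to the researcher for ___ on Friday?

The supervisor may apologize to the researcher for which document on Friday.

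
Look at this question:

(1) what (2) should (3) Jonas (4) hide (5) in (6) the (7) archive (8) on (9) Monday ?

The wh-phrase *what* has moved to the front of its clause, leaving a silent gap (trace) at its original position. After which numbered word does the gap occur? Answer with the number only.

Before movement: Jonas should hide what in the archive on Monday.
The filler 'what' is interpreted as the direct object of 'hide'. Fronting leaves a gap immediately after 'hide':
What should Jonas hide ___ in the archive on Monday?
'hide' is word 4.

4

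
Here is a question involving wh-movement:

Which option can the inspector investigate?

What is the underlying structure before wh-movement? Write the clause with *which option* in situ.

The filler 'which option' is interpreted as the direct object of 'investigate'. Fronting leaves a gap immediately after 'investigate':
Which option can the inspector investigate ___?

The inspector can investigate which option.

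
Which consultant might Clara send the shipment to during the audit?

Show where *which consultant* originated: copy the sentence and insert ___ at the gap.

In situ: Clara might send the shipment to which consultant during the audit.
'which consultant' functions as the object of the preposition 'to' (recipient of 'send'). The gap is right after 'to'.

Which consultant might Clara send the shipment to ___ during the audit?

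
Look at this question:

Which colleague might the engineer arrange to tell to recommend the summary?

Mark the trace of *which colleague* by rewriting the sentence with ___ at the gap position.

Pre-movement form: The engineer might arrange to tell which colleague to recommend the summary.
The filler 'which colleague' is interpreted as the direct object of 'tell'. The gap is right after 'tell'.

Which colleague might the engineer arrange to tell ___ to recommend the summary?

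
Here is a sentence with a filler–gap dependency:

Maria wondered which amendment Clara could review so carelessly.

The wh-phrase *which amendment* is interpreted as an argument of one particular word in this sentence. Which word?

review

Before movement: Clara could review which amendment so carelessly.
The filler 'which amendment' is interpreted as the direct object of 'review'. Wh-movement fronts it, leaving a gap right after 'review':
Maria wondered which amendment Clara could review ___ so carelessly.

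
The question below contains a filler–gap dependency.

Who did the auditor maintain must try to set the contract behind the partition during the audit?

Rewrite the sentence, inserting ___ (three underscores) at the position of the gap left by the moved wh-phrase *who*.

Who did the auditor maintain ___ must try to set the contract behind the partition during the audit?

Underlying clause: The auditor did maintain who must try to set the contract behind the partition during the audit.
The filler 'who' is interpreted as the subject of the clause embedded under 'maintain'. The gap is right after 'maintain'.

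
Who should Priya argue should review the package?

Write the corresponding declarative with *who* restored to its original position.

'who' functions as the subject of the clause embedded under 'argue'. It moves to the left edge, and the trace sits right after 'argue':
Who should Priya argue ___ should review the package?

Priya should argue who should review the package.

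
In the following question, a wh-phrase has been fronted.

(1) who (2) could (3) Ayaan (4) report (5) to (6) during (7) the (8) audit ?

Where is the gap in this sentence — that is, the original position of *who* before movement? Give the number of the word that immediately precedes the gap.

Underlying clause: Ayaan could report to who during the audit.
'who' is the object of the preposition 'to'. It moves to the left edge, and the trace sits right after 'to':
Who could Ayaan report to ___ during the audit?
'to' is word 5.

5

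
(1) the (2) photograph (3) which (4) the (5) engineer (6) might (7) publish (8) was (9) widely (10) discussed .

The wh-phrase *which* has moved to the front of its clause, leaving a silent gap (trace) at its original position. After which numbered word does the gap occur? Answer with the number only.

7

'which' functions as the direct object of 'publish'. Fronting leaves a gap immediately after 'publish':
The photograph which the engineer might publish ___ was widely discussed.
'publish' is word 7.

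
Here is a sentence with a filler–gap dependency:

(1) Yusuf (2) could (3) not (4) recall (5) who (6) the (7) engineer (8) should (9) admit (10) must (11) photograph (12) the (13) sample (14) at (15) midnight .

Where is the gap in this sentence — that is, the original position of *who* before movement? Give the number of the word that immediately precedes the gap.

Pre-movement form: The engineer should admit who must photograph the sample at midnight.
The filler 'who' is interpreted as the subject of the clause embedded under 'admit'. Wh-movement fronts it, leaving a gap right after 'admit':
Yusuf could not recall who the engineer should admit ___ must photograph the sample at midnight.
'admit' is word 9.

9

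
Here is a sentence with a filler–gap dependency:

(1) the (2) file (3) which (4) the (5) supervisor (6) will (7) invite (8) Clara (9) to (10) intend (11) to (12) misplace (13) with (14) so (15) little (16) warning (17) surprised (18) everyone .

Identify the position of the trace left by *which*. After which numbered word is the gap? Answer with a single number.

12

The filler 'which' is interpreted as the direct object of 'misplace'. Fronting leaves a gap immediately after 'misplace':
The file which the supervisor will invite Clara to intend to misplace ___ with so little warning surprised everyone.
'misplace' is word 12.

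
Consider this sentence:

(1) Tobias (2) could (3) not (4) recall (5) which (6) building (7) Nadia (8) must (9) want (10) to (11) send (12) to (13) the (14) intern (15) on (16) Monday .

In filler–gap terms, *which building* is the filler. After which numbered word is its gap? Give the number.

In situ: Nadia must want to send which building to the intern on Monday.
'which building' functions as the direct object of 'send'. Fronting leaves a gap immediately after 'send':
Tobias could not recall which building Nadia must want to send ___ to the intern on Monday.
'send' is word 11.

11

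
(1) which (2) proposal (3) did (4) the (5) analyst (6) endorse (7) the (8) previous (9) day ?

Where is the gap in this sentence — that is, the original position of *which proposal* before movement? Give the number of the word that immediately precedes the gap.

6

In situ: The analyst did endorse which proposal the previous day.
'which proposal' functions as the direct object of 'endorse'. Fronting leaves a gap immediately after 'endorse':
Which proposal did the analyst endorse ___ the previous day?
'endorse' is word 6.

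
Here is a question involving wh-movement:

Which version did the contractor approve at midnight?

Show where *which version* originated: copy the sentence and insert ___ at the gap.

Which version did the contractor approve ___ at midnight?

In situ: The contractor did approve which version at midnight.
'which version' functions as the direct object of 'approve'. The gap is right after 'approve'.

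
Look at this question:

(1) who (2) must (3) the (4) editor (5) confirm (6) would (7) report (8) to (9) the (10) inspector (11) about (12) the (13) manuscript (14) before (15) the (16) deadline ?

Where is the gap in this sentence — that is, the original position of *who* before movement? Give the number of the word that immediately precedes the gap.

5

In situ: The editor must confirm who would report to the inspector about the manuscript before the deadline.
'who' is the subject of the clause embedded under 'confirm'. Wh-movement fronts it, leaving a gap right after 'confirm':
Who must the editor confirm ___ would report to the inspector about the manuscript before the deadline?
'confirm' is word 5.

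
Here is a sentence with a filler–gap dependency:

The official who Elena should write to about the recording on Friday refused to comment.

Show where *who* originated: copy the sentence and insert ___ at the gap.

The filler 'who' is interpreted as the object of the preposition 'to'. The gap is right after 'to'.

The official who Elena should write to ___ about the recording on Friday refused to comment.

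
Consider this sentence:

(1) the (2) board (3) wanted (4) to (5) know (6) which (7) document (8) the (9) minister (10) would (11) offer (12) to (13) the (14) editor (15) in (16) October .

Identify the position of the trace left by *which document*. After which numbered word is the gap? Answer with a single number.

11

In situ: The minister would offer which document to the editor in October.
The filler 'which document' is interpreted as the direct object of 'offer'. It moves to the left edge, and the trace sits right after 'offer':
The board wanted to know which document the minister would offer ___ to the editor in October.
'offer' is word 11.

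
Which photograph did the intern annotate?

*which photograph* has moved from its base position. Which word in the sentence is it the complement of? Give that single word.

annotate

Underlying clause: The intern did annotate which photograph.
'which photograph' functions as the direct object of 'annotate'. It moves to the left edge, and the trace sits right after 'annotate':
Which photograph did the intern annotate ___?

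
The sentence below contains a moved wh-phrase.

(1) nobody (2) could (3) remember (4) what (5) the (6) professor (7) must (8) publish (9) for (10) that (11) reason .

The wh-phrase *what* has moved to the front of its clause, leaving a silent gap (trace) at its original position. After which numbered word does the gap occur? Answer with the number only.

8

Before movement: The professor must publish what for that reason.
'what' is the direct object of 'publish'. It moves to the left edge, and the trace sits right after 'publish':
Nobody could remember what the professor must publish ___ for that reason.
'publish' is word 8.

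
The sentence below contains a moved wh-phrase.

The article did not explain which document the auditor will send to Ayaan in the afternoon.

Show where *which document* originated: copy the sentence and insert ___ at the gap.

Pre-movement form: The auditor will send which document to Ayaan in the afternoon.
'which document' functions as the direct object of 'send'. The gap is right after 'send'.

The article did not explain which document the auditor will send ___ to Ayaan in the afternoon.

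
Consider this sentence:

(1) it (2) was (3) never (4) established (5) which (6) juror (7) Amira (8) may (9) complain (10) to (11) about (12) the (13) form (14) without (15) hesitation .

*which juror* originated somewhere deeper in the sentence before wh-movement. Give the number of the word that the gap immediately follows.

Pre-movement form: Amira may complain to which juror about the form without hesitation.
The filler 'which juror' is interpreted as the object of the preposition 'to'. It moves to the left edge, and the trace sits right after 'to':
It was never established which juror Amira may complain to ___ about the form without hesitation.
'to' is word 10.

10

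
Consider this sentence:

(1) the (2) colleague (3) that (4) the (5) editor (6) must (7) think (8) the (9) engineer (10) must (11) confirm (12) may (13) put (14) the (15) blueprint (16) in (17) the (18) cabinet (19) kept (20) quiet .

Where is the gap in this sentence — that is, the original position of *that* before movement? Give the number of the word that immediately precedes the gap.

11

The filler 'that' is interpreted as the subject of the clause embedded under 'confirm'. Wh-movement fronts it, leaving a gap right after 'confirm':
The colleague that the editor must think the engineer must confirm ___ may put the blueprint in the cabinet kept quiet.
'confirm' is word 11.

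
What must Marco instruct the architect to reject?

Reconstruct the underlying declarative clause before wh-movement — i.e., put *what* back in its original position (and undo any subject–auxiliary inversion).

'what' is the direct object of 'reject'. Fronting leaves a gap immediately after 'reject':
What must Marco instruct the architect to reject ___?

Marco must instruct the architect to reject what.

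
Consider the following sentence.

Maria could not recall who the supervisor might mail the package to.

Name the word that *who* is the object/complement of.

to

Underlying clause: The supervisor might mail the package to who.
'who' functions as the object of the preposition 'to' (recipient of 'mail'). It moves to the left edge, and the trace sits right after 'to':
Maria could not recall who the supervisor might mail the package to ___.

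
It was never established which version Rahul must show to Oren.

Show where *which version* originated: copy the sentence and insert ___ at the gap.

Underlying clause: Rahul must show which version to Oren.
The filler 'which version' is interpreted as the direct object of 'show'. The gap is right after 'show'.

It was never established which version Rahul must show ___ to Oren.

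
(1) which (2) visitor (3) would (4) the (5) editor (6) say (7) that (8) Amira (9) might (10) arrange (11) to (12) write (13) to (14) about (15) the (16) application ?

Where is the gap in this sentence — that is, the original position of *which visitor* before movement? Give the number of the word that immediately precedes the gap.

In situ: The editor would say that Amira might arrange to write to which visitor about the application.
The filler 'which visitor' is interpreted as the object of the preposition 'to'. Fronting leaves a gap immediately after 'to':
Which visitor would the editor say that Amira might arrange to write to ___ about the application?
'to' is word 13.

13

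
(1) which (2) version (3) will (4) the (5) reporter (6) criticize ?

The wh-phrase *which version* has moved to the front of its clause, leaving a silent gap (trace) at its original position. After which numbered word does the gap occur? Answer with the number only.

6

Underlying clause: The reporter will criticize which version.
The filler 'which version' is interpreted as the direct object of 'criticize'. Wh-movement fronts it, leaving a gap right after 'criticize':
Which version will the reporter criticize ___?
'criticize' is word 6.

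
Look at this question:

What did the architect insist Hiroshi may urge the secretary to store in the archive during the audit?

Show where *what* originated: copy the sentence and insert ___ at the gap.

Underlying clause: The architect did insist Hiroshi may urge the secretary to store what in the archive during the audit.
'what' is the direct object of 'store'. The gap is right after 'store'.

What did the architect insist Hiroshi may urge the secretary to store ___ in the archive during the audit?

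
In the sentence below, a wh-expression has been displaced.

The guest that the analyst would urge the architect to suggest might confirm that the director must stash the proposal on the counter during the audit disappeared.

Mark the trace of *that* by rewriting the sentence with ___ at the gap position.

The filler 'that' is interpreted as the subject of the clause embedded under 'suggest'. The gap is right after 'suggest'.

The guest that the analyst would urge the architect to suggest ___ might confirm that the director must stash the proposal on the counter during the audit disappeared.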